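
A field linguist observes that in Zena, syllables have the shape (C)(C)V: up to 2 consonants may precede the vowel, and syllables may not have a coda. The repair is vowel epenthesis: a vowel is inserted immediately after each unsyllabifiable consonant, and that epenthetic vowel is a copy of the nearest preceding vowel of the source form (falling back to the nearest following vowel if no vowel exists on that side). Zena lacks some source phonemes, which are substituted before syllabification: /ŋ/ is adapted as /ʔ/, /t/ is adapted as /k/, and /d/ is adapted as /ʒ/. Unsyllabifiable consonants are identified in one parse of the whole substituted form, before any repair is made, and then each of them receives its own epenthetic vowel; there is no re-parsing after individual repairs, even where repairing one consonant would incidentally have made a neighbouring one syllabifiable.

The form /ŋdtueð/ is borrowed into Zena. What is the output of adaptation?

Substitution: /ŋ/ → /ʔ/, /d/ → /ʒ/, /t/ → /k/, giving /ʔʒkueð/.
The consonants /ʔ/, /ð/ cannot be parsed into a legal (C)(C)V syllable (no codas are permitted; onsets may contain at most 2 consonants).
Inserting the epenthetic vowel yields /ʔ/ → /ʔu/, /ð/ → /ðe/.

ʔuʒkueðe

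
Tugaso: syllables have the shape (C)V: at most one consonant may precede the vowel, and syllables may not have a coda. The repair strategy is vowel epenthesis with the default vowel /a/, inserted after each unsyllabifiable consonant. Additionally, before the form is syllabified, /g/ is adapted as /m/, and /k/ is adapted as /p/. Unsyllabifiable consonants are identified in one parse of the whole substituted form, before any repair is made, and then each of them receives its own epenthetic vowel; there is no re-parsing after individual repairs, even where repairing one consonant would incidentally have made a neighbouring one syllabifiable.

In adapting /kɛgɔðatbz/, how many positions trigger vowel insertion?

3

After substitution the input is /pɛmɔðatbz/.
The unsyllabifiable consonants are /t/, /b/, /z/; each receives one epenthetic vowel.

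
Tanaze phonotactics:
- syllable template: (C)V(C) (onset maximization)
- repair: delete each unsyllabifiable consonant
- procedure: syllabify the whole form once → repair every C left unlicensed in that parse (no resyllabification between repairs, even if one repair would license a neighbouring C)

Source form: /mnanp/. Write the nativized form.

nan

Syllabifying with onset maximization leaves /m/, /p/ stranded (at most one coda consonant is licensed; onsets are limited to one consonant).
Deleting the stranded consonants removes /m/, /p/.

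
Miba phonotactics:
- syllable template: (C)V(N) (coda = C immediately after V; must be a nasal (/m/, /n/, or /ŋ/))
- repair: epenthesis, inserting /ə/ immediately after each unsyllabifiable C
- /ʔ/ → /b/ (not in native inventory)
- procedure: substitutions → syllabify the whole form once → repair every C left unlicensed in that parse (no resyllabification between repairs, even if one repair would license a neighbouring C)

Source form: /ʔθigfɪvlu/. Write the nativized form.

bəθigəfɪvəlu

Substitution: /ʔ/ → /b/, giving /bθigfɪvlu/.
Syllabifying with onset maximization leaves /b/, /g/, /v/ stranded (only a nasal (/m/, /n/, or /ŋ/) is licensed in coda position; onsets are limited to one consonant).
Inserting the epenthetic vowel yields /b/ → /bə/, /g/ → /gə/, /v/ → /və/.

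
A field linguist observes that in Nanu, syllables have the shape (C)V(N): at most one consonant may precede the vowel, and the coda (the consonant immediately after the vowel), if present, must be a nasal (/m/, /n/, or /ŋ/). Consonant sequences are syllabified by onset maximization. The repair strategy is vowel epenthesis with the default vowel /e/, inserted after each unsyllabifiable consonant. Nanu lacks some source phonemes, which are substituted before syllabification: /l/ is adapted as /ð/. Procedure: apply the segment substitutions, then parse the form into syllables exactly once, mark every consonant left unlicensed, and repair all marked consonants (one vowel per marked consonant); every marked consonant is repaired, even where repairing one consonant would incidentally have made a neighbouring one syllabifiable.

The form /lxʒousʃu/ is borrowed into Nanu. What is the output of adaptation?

Substitution: /l/ → /ð/, giving /ðxʒousʃu/.
Under (C)V(N), the unsyllabifiable consonants are /ð/, /x/, /s/ (only a nasal (/m/, /n/, or /ŋ/) is licensed in coda position; onsets are limited to one consonant).
Inserting the epenthetic vowel yields /ð/ → /ðe/, /x/ → /xe/, /s/ → /se/.

ðexeʒouseʃu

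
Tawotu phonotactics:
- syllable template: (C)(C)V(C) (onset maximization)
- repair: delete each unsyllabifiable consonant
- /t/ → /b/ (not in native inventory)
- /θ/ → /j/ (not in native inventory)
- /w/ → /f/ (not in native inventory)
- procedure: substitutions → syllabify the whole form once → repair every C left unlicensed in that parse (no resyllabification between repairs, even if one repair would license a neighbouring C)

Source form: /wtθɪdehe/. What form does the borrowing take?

Substitution: /w/ → /f/, /t/ → /b/, /θ/ → /j/, giving /fbjɪdehe/.
The consonants /f/ cannot be parsed into a legal (C)(C)V(C) syllable (at most one coda consonant is licensed; onsets may contain at most 2 consonants).
Deletion applies to /f/.

bjɪdehe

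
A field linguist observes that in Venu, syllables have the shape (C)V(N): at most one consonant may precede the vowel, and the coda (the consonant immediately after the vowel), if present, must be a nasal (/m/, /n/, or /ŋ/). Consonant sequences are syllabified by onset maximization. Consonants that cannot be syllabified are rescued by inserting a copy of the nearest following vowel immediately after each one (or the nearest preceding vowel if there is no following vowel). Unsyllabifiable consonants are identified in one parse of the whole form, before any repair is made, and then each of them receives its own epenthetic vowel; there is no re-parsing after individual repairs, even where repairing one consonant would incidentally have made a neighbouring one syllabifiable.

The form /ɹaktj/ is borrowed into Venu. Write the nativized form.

Syllabifying with onset maximization leaves /k/, /t/, /j/ stranded (only a nasal (/m/, /n/, or /ŋ/) is licensed in coda position; onsets are limited to one consonant).
Inserting the epenthetic vowel yields /k/ → /ka/, /t/ → /ta/, /j/ → /ja/.

ɹakataja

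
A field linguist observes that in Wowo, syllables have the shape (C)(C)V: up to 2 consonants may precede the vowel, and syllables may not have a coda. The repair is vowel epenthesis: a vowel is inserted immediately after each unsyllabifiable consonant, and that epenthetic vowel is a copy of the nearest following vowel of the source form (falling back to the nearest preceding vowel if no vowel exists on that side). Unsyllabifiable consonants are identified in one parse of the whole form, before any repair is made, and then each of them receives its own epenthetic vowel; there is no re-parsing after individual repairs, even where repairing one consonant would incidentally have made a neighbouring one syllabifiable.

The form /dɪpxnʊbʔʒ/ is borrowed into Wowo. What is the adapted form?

dɪpʊxnʊbʊʔʊʒʊ

Under (C)(C)V, the unsyllabifiable consonants are /p/, /b/, /ʔ/, /ʒ/ (no codas are permitted; onsets may contain at most 2 consonants).
Each unlicensed consonant becomes the onset of a new syllable: /p/ → /pʊ/, /b/ → /bʊ/, /ʔ/ → /ʔʊ/, /ʒ/ → /ʒʊ/.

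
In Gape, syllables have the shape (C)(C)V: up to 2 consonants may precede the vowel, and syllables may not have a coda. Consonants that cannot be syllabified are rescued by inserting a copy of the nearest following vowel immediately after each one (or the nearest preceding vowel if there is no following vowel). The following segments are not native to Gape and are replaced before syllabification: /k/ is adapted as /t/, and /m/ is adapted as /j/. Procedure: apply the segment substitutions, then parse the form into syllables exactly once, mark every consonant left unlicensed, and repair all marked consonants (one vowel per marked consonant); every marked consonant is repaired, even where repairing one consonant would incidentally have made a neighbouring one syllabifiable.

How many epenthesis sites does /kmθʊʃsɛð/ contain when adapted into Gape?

After substitution the input is /tjθʊʃsɛð/.
The unsyllabifiable consonants are /t/, /ð/; each receives one epenthetic vowel.

2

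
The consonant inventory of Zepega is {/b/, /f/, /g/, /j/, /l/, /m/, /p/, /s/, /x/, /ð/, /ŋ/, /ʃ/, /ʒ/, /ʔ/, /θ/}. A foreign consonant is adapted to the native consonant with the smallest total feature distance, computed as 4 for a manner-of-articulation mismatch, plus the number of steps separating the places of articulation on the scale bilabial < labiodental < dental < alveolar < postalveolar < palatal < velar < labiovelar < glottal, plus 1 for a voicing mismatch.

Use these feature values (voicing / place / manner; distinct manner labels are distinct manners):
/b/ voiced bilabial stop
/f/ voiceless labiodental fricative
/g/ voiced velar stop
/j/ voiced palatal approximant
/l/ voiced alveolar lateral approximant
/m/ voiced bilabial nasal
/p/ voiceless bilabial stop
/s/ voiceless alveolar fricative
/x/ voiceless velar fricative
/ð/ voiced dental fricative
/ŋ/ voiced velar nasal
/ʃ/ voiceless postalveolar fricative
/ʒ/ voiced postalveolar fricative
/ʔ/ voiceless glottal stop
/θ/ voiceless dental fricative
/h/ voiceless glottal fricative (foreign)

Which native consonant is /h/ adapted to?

/x/ is closest: same manner (fricative), place distance 2 (glottal→velar), same voicing; total 2. Next closest is /ʃ/ at distance 4.

x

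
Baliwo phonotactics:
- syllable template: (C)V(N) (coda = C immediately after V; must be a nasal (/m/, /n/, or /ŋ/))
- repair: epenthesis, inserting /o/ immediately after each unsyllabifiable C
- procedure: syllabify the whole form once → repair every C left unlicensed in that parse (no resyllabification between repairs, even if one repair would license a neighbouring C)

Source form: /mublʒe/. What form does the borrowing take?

muboloʒe

Syllabifying with onset maximization leaves /b/, /l/ stranded (only a nasal (/m/, /n/, or /ŋ/) is licensed in coda position; onsets are limited to one consonant).
Each unlicensed consonant becomes the onset of a new syllable: /b/ → /bo/, /l/ → /lo/.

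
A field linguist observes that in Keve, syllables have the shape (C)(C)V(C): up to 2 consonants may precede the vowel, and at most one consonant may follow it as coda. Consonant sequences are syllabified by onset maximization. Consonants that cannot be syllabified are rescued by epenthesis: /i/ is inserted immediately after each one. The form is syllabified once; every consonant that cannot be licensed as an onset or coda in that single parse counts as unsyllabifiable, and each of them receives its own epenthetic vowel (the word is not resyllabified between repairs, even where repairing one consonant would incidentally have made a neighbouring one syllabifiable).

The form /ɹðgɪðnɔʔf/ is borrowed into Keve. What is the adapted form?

ɹiðgɪðnɔʔfi

The consonants /ɹ/, /f/ cannot be parsed into a legal (C)(C)V(C) syllable (at most one coda consonant is licensed; onsets may contain at most 2 consonants).
Each unlicensed consonant becomes the onset of a new syllable: /ɹ/ → /ɹi/, /f/ → /fi/.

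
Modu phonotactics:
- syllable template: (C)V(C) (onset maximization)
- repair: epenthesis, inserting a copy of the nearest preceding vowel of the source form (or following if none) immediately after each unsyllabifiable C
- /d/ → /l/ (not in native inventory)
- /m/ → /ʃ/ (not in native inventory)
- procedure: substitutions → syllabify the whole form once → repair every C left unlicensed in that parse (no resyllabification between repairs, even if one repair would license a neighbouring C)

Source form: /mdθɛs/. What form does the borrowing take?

ʃɛlɛθɛs

Substitution: /m/ → /ʃ/, /d/ → /l/, giving /ʃlθɛs/.
Under (C)V(C), the unsyllabifiable consonants are /ʃ/, /l/ (at most one coda consonant is licensed; onsets are limited to one consonant).
Each unlicensed consonant becomes the onset of a new syllable: /ʃ/ → /ʃɛ/, /l/ → /lɛ/.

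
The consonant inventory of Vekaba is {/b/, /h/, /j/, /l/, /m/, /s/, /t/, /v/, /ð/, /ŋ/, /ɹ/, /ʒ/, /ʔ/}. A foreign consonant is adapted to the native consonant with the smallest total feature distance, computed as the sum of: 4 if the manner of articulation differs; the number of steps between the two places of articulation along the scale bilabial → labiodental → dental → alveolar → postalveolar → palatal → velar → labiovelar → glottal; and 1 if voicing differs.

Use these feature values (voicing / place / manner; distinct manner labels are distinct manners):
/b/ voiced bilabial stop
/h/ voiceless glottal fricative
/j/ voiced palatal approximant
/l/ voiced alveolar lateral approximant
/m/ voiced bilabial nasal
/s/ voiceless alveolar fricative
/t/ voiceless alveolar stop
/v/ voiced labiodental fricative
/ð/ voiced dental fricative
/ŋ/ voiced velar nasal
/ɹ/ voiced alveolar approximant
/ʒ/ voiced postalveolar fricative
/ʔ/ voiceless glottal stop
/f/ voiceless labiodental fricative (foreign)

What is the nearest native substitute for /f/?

v

/v/ is closest: same manner (fricative), place distance 0 (labiodental→labiodental), voicing differs (+1); total 1. Next closest is /s/ at distance 2.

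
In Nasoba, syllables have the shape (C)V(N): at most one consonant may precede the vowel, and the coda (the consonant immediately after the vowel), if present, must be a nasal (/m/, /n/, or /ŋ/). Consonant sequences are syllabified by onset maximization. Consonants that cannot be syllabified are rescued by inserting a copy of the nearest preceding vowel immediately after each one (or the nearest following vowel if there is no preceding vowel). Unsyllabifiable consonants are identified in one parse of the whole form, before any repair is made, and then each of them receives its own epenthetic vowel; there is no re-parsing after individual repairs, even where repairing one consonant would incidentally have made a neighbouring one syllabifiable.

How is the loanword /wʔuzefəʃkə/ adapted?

The consonants /w/, /ʃ/ cannot be parsed into a legal (C)V(N) syllable (only a nasal (/m/, /n/, or /ŋ/) is licensed in coda position; onsets are limited to one consonant).
Epenthesis after each stranded consonant: /w/ → /wu/, /ʃ/ → /ʃə/.

wuʔuzefəʃəkə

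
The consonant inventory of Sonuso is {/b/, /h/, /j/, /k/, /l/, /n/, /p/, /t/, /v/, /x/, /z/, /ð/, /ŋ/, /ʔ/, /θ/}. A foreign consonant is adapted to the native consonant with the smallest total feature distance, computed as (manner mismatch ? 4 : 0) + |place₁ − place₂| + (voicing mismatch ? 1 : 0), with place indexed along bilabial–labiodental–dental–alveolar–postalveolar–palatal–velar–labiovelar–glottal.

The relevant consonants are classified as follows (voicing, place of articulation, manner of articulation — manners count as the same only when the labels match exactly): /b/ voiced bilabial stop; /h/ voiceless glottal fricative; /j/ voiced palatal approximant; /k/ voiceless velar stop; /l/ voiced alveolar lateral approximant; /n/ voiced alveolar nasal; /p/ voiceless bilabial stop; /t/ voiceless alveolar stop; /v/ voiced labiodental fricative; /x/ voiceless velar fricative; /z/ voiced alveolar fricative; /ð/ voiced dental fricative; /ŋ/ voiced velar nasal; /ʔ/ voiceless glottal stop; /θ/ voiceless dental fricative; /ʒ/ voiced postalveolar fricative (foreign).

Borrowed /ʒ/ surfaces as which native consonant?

z

/z/ is closest: same manner (fricative), place distance 1 (postalveolar→alveolar), same voicing; total 1. Next closest is /ð/ at distance 2.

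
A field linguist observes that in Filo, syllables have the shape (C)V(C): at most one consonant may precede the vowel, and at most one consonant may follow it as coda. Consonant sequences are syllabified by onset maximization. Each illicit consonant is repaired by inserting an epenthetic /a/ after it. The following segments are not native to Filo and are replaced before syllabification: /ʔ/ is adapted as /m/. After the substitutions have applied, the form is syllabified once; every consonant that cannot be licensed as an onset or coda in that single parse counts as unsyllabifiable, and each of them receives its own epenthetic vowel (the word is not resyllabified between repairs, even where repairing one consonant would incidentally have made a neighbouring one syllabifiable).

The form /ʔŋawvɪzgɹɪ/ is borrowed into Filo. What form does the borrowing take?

maŋawvɪzgaɹɪ

Substitution: /ʔ/ → /m/, giving /mŋawvɪzgɹɪ/.
Under (C)V(C), the unsyllabifiable consonants are /m/, /g/ (at most one coda consonant is licensed; onsets are limited to one consonant).
Inserting the epenthetic vowel yields /m/ → /ma/, /g/ → /ga/.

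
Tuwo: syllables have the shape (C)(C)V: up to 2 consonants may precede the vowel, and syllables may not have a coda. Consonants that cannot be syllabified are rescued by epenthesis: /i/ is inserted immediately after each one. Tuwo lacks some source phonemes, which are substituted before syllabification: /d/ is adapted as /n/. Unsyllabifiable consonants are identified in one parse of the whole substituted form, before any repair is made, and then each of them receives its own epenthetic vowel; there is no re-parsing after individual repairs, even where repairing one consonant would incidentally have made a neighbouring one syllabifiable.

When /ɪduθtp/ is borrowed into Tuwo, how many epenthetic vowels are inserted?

3

After substitution the input is /ɪnuθtp/.
The unsyllabifiable consonants are /θ/, /t/, /p/; each receives one epenthetic vowel.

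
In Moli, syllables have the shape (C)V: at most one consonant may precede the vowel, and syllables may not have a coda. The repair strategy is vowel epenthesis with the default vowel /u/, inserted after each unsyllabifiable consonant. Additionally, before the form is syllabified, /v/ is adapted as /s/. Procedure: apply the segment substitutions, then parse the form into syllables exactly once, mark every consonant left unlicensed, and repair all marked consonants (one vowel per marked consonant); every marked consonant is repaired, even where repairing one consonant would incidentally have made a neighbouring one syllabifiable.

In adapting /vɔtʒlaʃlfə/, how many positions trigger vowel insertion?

After substitution the input is /sɔtʒlaʃlfə/.
The unsyllabifiable consonants are /t/, /ʒ/, /ʃ/, /l/; each receives one epenthetic vowel.

4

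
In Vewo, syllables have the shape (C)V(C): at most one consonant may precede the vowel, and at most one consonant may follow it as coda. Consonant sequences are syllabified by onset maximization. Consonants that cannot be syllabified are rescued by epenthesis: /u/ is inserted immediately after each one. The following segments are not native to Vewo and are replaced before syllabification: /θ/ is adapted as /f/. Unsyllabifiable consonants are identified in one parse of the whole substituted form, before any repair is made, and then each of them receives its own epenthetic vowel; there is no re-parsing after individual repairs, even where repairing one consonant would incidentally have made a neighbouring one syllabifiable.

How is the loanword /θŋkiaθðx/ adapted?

fuŋukiafðuxu

Substitution: /θ/ → /f/, giving /fŋkiafðx/.
Syllabifying with onset maximization leaves /f/, /ŋ/, /ð/, /x/ stranded (at most one coda consonant is licensed; onsets are limited to one consonant).
Inserting the epenthetic vowel yields /f/ → /fu/, /ŋ/ → /ŋu/, /ð/ → /ðu/, /x/ → /xu/.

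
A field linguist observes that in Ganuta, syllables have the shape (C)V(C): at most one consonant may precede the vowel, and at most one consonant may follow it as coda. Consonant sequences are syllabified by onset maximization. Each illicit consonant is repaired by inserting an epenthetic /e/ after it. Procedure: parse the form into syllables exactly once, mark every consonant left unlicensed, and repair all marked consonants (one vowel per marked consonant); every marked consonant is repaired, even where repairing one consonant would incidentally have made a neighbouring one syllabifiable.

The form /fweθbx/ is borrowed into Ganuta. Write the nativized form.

feweθbexe

Syllabifying with onset maximization leaves /f/, /b/, /x/ stranded (at most one coda consonant is licensed; onsets are limited to one consonant).
Inserting the epenthetic vowel yields /f/ → /fe/, /b/ → /be/, /x/ → /xe/.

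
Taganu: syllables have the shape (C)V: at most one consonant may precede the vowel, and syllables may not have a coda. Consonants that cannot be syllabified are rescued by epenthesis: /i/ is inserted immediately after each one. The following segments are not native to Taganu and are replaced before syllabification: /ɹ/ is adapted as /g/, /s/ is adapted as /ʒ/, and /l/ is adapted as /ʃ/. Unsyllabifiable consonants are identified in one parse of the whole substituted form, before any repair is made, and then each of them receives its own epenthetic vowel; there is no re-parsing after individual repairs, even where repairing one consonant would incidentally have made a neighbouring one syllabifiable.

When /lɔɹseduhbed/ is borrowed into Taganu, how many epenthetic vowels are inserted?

After substitution the input is /ʃɔgʒeduhbed/.
The unsyllabifiable consonants are /g/, /h/, /d/; each receives one epenthetic vowel.

3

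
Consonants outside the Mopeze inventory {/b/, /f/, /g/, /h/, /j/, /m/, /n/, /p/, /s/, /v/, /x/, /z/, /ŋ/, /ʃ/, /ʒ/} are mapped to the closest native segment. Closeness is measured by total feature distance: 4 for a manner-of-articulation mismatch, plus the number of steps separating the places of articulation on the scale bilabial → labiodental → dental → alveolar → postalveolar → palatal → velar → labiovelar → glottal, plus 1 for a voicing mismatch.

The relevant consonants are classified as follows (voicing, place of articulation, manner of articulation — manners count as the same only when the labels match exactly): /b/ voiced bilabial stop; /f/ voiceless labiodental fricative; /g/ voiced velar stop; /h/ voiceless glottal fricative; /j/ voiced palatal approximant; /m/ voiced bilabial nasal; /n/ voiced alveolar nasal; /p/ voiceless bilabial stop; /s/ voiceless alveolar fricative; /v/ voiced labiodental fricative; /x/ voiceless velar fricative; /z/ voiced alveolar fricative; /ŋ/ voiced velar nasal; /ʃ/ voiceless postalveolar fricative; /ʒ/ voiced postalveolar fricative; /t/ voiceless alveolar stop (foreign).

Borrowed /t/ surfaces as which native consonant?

p

/p/ is closest: same manner (stop), place distance 3 (alveolar→bilabial), same voicing; total 3. Next closest is /b/ at distance 4.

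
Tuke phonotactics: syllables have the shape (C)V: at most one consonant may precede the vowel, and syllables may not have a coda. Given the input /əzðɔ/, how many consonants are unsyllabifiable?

1

Under (C)V, the unsyllabifiable consonants are /z/ (no codas are permitted; onsets are limited to one consonant).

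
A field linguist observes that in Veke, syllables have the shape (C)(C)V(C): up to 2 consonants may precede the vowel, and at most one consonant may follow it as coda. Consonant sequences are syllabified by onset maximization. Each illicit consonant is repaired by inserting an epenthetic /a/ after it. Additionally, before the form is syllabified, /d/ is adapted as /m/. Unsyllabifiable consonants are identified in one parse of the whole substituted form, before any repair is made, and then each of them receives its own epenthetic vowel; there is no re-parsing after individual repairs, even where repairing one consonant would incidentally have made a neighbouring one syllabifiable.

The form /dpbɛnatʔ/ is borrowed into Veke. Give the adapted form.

Substitution: /d/ → /m/, giving /mpbɛnatʔ/.
The consonants /m/, /ʔ/ cannot be parsed into a legal (C)(C)V(C) syllable (at most one coda consonant is licensed; onsets may contain at most 2 consonants).
Inserting the epenthetic vowel yields /m/ → /ma/, /ʔ/ → /ʔa/.

mapbɛnatʔa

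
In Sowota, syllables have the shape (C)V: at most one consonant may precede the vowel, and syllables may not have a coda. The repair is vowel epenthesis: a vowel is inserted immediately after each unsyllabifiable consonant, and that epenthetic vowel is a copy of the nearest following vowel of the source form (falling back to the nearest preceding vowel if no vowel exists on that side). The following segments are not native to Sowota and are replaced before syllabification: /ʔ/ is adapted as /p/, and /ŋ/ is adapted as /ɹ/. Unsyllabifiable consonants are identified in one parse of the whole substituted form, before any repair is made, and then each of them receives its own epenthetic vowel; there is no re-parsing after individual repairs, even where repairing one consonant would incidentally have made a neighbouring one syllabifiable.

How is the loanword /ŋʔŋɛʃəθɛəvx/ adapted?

Substitution: /ŋ/ → /ɹ/, /ʔ/ → /p/, giving /ɹpɹɛʃəθɛəvx/.
The consonants /ɹ/, /p/, /v/, /x/ cannot be parsed into a legal (C)V syllable (no codas are permitted; onsets are limited to one consonant).
Inserting the epenthetic vowel yields /ɹ/ → /ɹɛ/, /p/ → /pɛ/, /v/ → /və/, /x/ → /xə/.

ɹɛpɛɹɛʃəθɛəvəxə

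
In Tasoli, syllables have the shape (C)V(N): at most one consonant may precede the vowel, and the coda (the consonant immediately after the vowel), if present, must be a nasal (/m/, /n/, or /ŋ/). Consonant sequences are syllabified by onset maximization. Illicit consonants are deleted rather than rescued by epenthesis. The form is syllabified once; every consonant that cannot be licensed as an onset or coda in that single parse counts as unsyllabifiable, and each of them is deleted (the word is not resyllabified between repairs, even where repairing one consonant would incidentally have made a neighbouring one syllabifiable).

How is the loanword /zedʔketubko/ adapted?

Syllabifying with onset maximization leaves /d/, /ʔ/, /b/ stranded (only a nasal (/m/, /n/, or /ŋ/) is licensed in coda position; onsets are limited to one consonant).
Deletion applies to /d/, /ʔ/, /b/.

zeketuko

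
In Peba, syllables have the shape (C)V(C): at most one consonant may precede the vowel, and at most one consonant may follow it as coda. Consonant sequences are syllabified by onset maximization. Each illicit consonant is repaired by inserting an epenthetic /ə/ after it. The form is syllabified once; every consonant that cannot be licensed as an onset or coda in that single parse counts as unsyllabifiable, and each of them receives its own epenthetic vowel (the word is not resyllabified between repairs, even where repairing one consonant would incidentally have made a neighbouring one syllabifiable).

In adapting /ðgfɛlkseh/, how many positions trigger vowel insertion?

3

The unsyllabifiable consonants are /ð/, /g/, /k/; each receives one epenthetic vowel.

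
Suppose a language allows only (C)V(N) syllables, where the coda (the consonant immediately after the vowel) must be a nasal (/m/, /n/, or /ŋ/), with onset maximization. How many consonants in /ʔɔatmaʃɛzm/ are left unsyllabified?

Syllabifying with onset maximization leaves /t/, /z/, /m/ stranded (only a nasal (/m/, /n/, or /ŋ/) is licensed in coda position; onsets are limited to one consonant).

3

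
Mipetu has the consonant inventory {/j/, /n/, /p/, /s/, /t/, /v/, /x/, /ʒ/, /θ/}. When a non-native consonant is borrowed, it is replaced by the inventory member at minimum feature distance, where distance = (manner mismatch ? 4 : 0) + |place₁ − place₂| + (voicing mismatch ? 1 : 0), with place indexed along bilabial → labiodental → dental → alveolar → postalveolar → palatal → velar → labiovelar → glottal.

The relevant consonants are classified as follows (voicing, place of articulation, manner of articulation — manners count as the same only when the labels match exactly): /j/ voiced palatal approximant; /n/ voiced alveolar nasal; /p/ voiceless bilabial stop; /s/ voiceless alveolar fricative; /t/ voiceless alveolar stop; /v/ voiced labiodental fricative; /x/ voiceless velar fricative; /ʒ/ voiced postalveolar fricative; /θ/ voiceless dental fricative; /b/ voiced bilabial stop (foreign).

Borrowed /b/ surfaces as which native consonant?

/p/ is closest: same manner (stop), place distance 0 (bilabial→bilabial), voicing differs (+1); total 1. Next closest is /t/ at distance 4.

p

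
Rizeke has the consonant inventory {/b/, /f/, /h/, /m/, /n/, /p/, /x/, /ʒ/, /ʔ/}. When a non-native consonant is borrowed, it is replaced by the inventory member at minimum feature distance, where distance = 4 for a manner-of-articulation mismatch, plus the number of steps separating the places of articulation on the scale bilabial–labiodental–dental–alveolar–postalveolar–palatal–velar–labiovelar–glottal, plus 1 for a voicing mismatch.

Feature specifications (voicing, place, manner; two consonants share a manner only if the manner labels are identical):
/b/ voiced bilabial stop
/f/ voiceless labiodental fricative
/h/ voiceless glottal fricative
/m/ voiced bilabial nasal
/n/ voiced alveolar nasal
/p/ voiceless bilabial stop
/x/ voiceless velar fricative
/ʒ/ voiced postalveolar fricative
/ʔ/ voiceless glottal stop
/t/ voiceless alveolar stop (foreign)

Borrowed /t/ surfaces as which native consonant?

p

/p/ is closest: same manner (stop), place distance 3 (alveolar→bilabial), same voicing; total 3. Next closest is /b/ at distance 4.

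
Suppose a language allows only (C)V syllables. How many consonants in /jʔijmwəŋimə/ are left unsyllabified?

3

Syllabifying with onset maximization leaves /j/, /j/, /m/ stranded (no codas are permitted; onsets are limited to one consonant).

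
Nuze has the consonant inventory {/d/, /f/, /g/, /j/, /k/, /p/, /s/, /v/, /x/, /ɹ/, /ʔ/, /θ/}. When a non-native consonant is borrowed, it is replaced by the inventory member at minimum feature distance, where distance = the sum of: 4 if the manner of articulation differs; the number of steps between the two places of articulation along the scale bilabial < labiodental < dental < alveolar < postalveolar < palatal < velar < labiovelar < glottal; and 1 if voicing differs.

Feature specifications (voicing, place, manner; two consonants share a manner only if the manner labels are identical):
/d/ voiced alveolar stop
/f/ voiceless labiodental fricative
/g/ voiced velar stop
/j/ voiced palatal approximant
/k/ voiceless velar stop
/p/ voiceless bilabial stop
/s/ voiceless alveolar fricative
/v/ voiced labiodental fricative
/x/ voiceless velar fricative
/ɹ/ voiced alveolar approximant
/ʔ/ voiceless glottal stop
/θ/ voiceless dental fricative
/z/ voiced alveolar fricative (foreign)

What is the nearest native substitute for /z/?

/s/ is closest: same manner (fricative), place distance 0 (alveolar→alveolar), voicing differs (+1); total 1. Next closest is /v/ at distance 2.

s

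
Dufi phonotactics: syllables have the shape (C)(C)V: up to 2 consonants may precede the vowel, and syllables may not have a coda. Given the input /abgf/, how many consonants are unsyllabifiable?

3

The consonants /b/, /g/, /f/ cannot be parsed into a legal (C)(C)V syllable (no codas are permitted; onsets may contain at most 2 consonants).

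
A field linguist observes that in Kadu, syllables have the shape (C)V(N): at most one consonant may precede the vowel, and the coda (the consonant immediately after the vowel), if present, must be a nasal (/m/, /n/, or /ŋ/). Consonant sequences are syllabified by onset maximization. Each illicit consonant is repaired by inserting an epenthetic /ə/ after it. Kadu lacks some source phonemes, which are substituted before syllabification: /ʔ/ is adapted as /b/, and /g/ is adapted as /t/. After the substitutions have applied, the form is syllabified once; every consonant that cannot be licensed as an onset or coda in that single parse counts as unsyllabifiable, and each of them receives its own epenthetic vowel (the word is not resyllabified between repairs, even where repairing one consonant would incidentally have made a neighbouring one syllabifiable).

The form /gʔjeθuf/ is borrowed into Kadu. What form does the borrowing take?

Substitution: /g/ → /t/, /ʔ/ → /b/, giving /tbjeθuf/.
The consonants /t/, /b/, /f/ cannot be parsed into a legal (C)V(N) syllable (only a nasal (/m/, /n/, or /ŋ/) is licensed in coda position; onsets are limited to one consonant).
Epenthesis after each stranded consonant: /t/ → /tə/, /b/ → /bə/, /f/ → /fə/.

təbəjeθufə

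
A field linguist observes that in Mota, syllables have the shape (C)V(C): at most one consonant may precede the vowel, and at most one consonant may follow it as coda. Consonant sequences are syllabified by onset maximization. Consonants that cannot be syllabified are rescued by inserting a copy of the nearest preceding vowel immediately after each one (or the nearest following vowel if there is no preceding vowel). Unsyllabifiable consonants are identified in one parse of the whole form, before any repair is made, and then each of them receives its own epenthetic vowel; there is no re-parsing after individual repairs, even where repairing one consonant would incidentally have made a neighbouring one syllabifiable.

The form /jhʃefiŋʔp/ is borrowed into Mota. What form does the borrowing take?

The consonants /j/, /h/, /ʔ/, /p/ cannot be parsed into a legal (C)V(C) syllable (at most one coda consonant is licensed; onsets are limited to one consonant).
Inserting the epenthetic vowel yields /j/ → /je/, /h/ → /he/, /ʔ/ → /ʔi/, /p/ → /pi/.

jeheʃefiŋʔipi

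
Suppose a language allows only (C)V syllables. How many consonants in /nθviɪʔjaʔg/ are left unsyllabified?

5

Syllabifying with onset maximization leaves /n/, /θ/, /ʔ/, /ʔ/, /g/ stranded (no codas are permitted; onsets are limited to one consonant).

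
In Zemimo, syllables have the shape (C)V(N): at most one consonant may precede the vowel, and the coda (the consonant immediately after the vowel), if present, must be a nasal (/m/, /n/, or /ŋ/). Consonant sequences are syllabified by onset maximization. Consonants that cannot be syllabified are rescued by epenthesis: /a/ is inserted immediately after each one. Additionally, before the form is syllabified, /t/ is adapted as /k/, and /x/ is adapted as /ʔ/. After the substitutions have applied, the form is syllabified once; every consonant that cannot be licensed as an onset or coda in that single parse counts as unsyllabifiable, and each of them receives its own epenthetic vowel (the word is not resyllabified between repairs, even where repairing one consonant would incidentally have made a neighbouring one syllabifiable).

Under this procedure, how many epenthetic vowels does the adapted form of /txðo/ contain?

After substitution the input is /kʔðo/.
The unsyllabifiable consonants are /k/, /ʔ/; each receives one epenthetic vowel.

2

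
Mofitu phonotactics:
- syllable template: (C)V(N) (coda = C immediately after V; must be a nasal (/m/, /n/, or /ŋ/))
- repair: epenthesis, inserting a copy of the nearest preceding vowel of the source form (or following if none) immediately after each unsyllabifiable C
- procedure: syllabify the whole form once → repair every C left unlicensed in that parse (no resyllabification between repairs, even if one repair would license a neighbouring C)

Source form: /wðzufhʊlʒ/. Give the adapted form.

The consonants /w/, /ð/, /f/, /l/, /ʒ/ cannot be parsed into a legal (C)V(N) syllable (only a nasal (/m/, /n/, or /ŋ/) is licensed in coda position; onsets are limited to one consonant).
Inserting the epenthetic vowel yields /w/ → /wu/, /ð/ → /ðu/, /f/ → /fu/, /l/ → /lʊ/, /ʒ/ → /ʒʊ/.

wuðuzufuhʊlʊʒʊ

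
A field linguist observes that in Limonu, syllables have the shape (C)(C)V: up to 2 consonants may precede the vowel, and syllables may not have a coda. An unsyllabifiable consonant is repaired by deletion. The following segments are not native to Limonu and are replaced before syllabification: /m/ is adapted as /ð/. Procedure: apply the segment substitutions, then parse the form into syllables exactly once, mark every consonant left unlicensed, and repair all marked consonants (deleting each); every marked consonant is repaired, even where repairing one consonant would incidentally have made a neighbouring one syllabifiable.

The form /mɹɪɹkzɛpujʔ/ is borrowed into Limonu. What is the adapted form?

Substitution: /m/ → /ð/, giving /ðɹɪɹkzɛpujʔ/.
Under (C)(C)V, the unsyllabifiable consonants are /ɹ/, /j/, /ʔ/ (no codas are permitted; onsets may contain at most 2 consonants).
Each unlicensed consonant is deleted: /ɹ/, /j/, /ʔ/.

ðɹɪkzɛpu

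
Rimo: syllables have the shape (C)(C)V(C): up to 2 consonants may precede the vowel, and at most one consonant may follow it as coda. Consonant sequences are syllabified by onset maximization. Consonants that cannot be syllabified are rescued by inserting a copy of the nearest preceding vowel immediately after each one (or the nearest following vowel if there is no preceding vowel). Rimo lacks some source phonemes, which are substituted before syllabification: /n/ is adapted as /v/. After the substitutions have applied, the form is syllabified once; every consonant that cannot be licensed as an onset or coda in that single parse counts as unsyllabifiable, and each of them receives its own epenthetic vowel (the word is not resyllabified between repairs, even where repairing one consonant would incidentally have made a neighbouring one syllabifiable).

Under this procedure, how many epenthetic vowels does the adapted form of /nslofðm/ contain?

3

After substitution the input is /vslofðm/.
The unsyllabifiable consonants are /v/, /ð/, /m/; each receives one epenthetic vowel.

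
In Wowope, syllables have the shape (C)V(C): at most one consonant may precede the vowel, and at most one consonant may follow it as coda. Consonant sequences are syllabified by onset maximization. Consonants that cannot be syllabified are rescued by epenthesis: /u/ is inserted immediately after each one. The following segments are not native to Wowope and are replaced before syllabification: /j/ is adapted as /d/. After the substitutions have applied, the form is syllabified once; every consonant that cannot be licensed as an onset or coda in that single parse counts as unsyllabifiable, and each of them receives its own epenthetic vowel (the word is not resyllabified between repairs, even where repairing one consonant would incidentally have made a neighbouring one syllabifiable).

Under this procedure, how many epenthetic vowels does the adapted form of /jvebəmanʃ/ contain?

2

After substitution the input is /dvebəmanʃ/.
The unsyllabifiable consonants are /d/, /ʃ/; each receives one epenthetic vowel.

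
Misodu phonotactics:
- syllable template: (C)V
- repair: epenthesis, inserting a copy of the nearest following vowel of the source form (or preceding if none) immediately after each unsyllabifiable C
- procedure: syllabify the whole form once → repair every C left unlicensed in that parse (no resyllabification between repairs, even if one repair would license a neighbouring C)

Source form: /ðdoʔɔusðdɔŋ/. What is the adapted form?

ðodoʔɔusɔðɔdɔŋɔ

Syllabifying with onset maximization leaves /ð/, /s/, /ð/, /ŋ/ stranded (no codas are permitted; onsets are limited to one consonant).
Inserting the epenthetic vowel yields /ð/ → /ðo/, /s/ → /sɔ/, /ð/ → /ðɔ/, /ŋ/ → /ŋɔ/.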